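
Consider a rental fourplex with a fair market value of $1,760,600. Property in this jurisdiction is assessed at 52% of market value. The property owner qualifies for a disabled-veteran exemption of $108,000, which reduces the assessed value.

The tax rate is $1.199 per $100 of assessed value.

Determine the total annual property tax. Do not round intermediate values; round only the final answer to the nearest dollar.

$9,682

Assessed value = $1,760,600 × 0.52 = $915,512
Taxable value = $915,512 − $108,000 = $807,512
Tax = $807,512 × 0.01199 = $9,682.06888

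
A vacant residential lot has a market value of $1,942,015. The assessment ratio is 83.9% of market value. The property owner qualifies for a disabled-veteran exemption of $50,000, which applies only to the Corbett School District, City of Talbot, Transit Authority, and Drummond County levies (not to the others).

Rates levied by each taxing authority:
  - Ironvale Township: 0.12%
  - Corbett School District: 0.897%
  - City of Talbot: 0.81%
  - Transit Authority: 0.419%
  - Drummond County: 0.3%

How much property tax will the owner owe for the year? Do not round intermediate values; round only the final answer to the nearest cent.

$40,270.27

Assessed value = $1,942,015 × 0.839 = $1,629,350.585
Ironvale Township: $1,629,350.585 × 0.0012 = $1,955.220702
Corbett School District: ($1,629,350.585 − $50,000) × 0.00897 = $1,579,350.585 × 0.00897 = $14,166.77474745
City of Talbot: ($1,629,350.585 − $50,000) × 0.0081 = $1,579,350.585 × 0.0081 = $12,792.7397385
Transit Authority: ($1,629,350.585 − $50,000) × 0.00419 = $1,579,350.585 × 0.00419 = $6,617.47895115
Drummond County: ($1,629,350.585 − $50,000) × 0.003 = $1,579,350.585 × 0.003 = $4,738.051755
Total = $40,270.2658941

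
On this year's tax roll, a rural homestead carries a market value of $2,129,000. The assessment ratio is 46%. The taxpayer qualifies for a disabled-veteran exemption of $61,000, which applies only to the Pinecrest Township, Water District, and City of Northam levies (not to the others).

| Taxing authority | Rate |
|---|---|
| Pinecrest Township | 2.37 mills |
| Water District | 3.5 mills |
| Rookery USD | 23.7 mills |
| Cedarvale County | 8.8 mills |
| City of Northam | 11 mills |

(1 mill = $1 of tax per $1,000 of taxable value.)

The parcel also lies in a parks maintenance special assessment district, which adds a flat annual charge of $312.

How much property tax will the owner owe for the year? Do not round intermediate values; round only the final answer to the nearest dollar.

Assessed value = $2,129,000 × 0.46 = $979,340
Pinecrest Township: ($979,340 − $61,000) × 0.00237 = $918,340 × 0.00237 = $2,176.4658
Water District: ($979,340 − $61,000) × 0.0035 = $918,340 × 0.0035 = $3,214.19
Rookery USD: $979,340 × 0.0237 = $23,210.358
Cedarvale County: $979,340 × 0.0088 = $8,618.192
City of Northam: ($979,340 − $61,000) × 0.011 = $918,340 × 0.011 = $10,101.74
Levies subtotal = $47,320.9458
Total = $47,320.9458 + $312 = $47,632.9458

$47,633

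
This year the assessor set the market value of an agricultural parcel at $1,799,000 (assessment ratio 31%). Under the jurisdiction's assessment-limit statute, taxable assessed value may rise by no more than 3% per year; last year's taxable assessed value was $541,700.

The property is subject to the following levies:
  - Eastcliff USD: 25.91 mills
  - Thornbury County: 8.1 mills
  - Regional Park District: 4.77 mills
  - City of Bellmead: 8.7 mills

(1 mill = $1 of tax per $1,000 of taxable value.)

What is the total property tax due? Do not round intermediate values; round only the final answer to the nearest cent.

Uncapped assessed value = $1,799,000 × 0.31 = $557,690
Cap limit = $541,700 × 1.03 = $557,951
Taxable assessed value = min($557,690, $557,951) = $557,690 (cap does not bind)
Eastcliff USD: $557,690 × 0.02591 = $14,449.7479
Thornbury County: $557,690 × 0.0081 = $4,517.289
Regional Park District: $557,690 × 0.00477 = $2,660.1813
City of Bellmead: $557,690 × 0.0087 = $4,851.903
Total = $26,479.1212

$26,479.12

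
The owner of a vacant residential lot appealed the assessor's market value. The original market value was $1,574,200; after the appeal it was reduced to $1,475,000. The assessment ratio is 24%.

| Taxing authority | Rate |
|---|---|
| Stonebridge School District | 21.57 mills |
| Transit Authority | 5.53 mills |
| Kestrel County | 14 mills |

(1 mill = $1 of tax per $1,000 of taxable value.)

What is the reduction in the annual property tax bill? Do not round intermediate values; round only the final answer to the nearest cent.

Old assessed value = $1,574,200 × 0.24 = $377,808
New assessed value = $1,475,000 × 0.24 = $354,000
Combined rate = 0.02157 + 0.00553 + 0.014 = 0.0411
Old tax = $377,808 × 0.0411 = $15,527.9088
New tax = $354,000 × 0.0411 = $14,549.4
Reduction = $15,527.9088 − $14,549.4 = $978.5088

$978.51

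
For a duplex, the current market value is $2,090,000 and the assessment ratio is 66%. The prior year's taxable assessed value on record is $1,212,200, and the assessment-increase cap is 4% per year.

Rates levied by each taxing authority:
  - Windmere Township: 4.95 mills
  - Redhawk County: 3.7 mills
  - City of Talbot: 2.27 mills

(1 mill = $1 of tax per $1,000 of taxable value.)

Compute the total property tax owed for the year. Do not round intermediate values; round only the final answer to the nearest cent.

$13,766.71

Uncapped assessed value = $2,090,000 × 0.66 = $1,379,400
Cap limit = $1,212,200 × 1.04 = $1,260,688
Taxable assessed value = min($1,379,400, $1,260,688) = $1,260,688 (cap binds)
Windmere Township: $1,260,688 × 0.00495 = $6,240.4056
Redhawk County: $1,260,688 × 0.0037 = $4,664.5456
City of Talbot: $1,260,688 × 0.00227 = $2,861.76176
Total = $13,766.71296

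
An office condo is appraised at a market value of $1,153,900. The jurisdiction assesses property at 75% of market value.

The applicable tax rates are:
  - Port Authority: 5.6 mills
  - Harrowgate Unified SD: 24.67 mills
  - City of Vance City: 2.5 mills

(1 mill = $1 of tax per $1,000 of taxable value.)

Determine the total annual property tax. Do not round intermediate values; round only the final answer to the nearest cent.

Assessed value = $1,153,900 × 0.75 = $865,425
Port Authority: $865,425 × 0.0056 = $4,846.38
Harrowgate Unified SD: $865,425 × 0.02467 = $21,350.03475
City of Vance City: $865,425 × 0.0025 = $2,163.5625
Total = $4,846.38 + $21,350.03475 + $2,163.5625 = $28,359.97725

$28,359.98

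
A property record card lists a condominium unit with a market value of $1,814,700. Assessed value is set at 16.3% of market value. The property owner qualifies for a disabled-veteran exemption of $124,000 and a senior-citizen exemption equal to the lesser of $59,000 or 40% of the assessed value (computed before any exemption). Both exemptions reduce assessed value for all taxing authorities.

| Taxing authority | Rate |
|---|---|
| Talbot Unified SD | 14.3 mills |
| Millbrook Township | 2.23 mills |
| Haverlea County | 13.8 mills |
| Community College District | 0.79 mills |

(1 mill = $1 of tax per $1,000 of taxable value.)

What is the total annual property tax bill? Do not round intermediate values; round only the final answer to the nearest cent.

Assessed value = $1,814,700 × 0.163 = $295,796.1
Senior-citizen exemption = min($59,000, 40% × $295,796.1) = min($59,000, $118,318.44) = $59,000 (dollar cap binds)
Taxable value = $295,796.1 − $124,000 − $59,000 = $112,796.1
Talbot Unified SD: $112,796.1 × 0.0143 = $1,612.98423
Millbrook Township: $112,796.1 × 0.00223 = $251.535303
Haverlea County: $112,796.1 × 0.0138 = $1,556.58618
Community College District: $112,796.1 × 0.00079 = $89.108919
Total = $3,510.214632

$3,510.21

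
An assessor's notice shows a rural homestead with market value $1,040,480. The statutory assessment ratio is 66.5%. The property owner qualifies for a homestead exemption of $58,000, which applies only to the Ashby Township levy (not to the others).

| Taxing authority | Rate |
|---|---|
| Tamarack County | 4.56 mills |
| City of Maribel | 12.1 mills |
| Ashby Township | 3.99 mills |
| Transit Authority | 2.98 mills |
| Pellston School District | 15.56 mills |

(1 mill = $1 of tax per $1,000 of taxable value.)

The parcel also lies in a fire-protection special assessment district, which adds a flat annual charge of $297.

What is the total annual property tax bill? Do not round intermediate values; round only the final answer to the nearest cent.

Assessed value = $1,040,480 × 0.665 = $691,919.2
Tamarack County: $691,919.2 × 0.00456 = $3,155.151552
City of Maribel: $691,919.2 × 0.0121 = $8,372.22232
Ashby Township: ($691,919.2 − $58,000) × 0.00399 = $633,919.2 × 0.00399 = $2,529.337608
Transit Authority: $691,919.2 × 0.00298 = $2,061.919216
Pellston School District: $691,919.2 × 0.01556 = $10,766.262752
Levies subtotal = $26,884.893448
Total = $26,884.893448 + $297 = $27,181.893448

$27,181.89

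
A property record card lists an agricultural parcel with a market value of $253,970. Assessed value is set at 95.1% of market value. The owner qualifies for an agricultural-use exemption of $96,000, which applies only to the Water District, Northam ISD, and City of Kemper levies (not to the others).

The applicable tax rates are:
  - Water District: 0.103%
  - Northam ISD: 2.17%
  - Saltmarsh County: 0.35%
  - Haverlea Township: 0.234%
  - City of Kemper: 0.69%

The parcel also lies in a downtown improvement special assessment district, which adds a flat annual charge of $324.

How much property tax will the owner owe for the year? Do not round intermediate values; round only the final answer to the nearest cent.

Assessed value = $253,970 × 0.951 = $241,525.47
Water District: ($241,525.47 − $96,000) × 0.00103 = $145,525.47 × 0.00103 = $149.8912341
Northam ISD: ($241,525.47 − $96,000) × 0.0217 = $145,525.47 × 0.0217 = $3,157.902699
Saltmarsh County: $241,525.47 × 0.0035 = $845.339145
Haverlea Township: $241,525.47 × 0.00234 = $565.1695998
City of Kemper: ($241,525.47 − $96,000) × 0.0069 = $145,525.47 × 0.0069 = $1,004.125743
Levies subtotal = $5,722.4284209
Total = $5,722.4284209 + $324 = $6,046.4284209

$6,046.43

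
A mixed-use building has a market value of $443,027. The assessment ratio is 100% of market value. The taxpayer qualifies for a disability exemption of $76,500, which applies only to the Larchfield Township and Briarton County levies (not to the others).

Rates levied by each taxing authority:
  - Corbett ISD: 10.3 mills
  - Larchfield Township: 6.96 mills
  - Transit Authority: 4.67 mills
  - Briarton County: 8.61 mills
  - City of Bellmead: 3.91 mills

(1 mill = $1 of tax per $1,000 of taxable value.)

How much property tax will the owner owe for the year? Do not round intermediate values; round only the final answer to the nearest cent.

$14,071.18

Assessed value = $443,027 × 1 = $443,027
Corbett ISD: $443,027 × 0.0103 = $4,563.1781
Larchfield Township: ($443,027 − $76,500) × 0.00696 = $366,527 × 0.00696 = $2,551.02792
Transit Authority: $443,027 × 0.00467 = $2,068.93609
Briarton County: ($443,027 − $76,500) × 0.00861 = $366,527 × 0.00861 = $3,155.79747
City of Bellmead: $443,027 × 0.00391 = $1,732.23557
Total = $14,071.17515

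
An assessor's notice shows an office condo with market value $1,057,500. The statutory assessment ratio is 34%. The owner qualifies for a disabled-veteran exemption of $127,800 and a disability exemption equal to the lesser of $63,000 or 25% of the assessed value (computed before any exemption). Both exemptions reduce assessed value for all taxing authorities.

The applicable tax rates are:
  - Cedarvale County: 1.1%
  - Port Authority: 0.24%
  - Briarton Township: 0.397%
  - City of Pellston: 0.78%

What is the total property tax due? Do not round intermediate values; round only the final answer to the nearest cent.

$4,247.44

Assessed value = $1,057,500 × 0.34 = $359,550
Disability exemption = min($63,000, 25% × $359,550) = min($63,000, $89,887.5) = $63,000 (dollar cap binds)
Taxable value = $359,550 − $127,800 − $63,000 = $168,750
Cedarvale County: $168,750 × 0.011 = $1,856.25
Port Authority: $168,750 × 0.0024 = $405
Briarton Township: $168,750 × 0.00397 = $669.9375
City of Pellston: $168,750 × 0.0078 = $1,316.25
Total = $4,247.4375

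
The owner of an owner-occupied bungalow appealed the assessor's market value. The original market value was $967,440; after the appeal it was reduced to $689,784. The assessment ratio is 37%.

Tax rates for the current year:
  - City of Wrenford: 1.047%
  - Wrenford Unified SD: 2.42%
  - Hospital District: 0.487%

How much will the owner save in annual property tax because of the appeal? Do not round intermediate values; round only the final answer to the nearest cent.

Old assessed value = $967,440 × 0.37 = $357,952.8
New assessed value = $689,784 × 0.37 = $255,220.08
Combined rate = 0.01047 + 0.0242 + 0.00487 = 0.03954
Old tax = $357,952.8 × 0.03954 = $14,153.453712
New tax = $255,220.08 × 0.03954 = $10,091.4019632
Reduction = $14,153.453712 − $10,091.4019632 = $4,062.0517488

$4,062.05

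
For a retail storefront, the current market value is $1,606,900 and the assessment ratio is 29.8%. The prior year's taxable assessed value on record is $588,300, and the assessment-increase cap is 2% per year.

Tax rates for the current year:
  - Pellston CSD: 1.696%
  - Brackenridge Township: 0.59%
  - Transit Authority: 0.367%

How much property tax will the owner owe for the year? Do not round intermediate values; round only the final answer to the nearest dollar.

Uncapped assessed value = $1,606,900 × 0.298 = $478,856.2
Cap limit = $588,300 × 1.02 = $600,066
Taxable assessed value = min($478,856.2, $600,066) = $478,856.2 (cap does not bind)
Pellston CSD: $478,856.2 × 0.01696 = $8,121.401152
Brackenridge Township: $478,856.2 × 0.0059 = $2,825.25158
Transit Authority: $478,856.2 × 0.00367 = $1,757.402254
Total = $12,704.054986

$12,704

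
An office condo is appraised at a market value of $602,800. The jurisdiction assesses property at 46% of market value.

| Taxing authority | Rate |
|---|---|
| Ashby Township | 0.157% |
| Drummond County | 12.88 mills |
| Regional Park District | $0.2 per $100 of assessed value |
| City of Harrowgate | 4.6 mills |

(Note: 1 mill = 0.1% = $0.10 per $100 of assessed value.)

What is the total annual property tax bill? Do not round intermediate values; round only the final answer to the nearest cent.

Assessed value = $602,800 × 0.46 = $277,288
Ashby Township: $277,288 × 0.00157 = $435.34216
Drummond County: $277,288 × 0.01288 = $3,571.46944
Regional Park District: $277,288 × 0.002 = $554.576
City of Harrowgate: $277,288 × 0.0046 = $1,275.5248
Total = $5,836.9124

$5,836.91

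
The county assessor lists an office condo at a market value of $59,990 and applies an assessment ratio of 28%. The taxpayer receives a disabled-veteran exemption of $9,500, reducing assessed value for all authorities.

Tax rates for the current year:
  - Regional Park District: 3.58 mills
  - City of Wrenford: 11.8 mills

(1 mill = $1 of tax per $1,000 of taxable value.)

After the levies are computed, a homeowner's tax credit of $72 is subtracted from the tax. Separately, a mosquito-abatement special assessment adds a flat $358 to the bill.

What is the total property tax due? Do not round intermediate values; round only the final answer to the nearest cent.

Assessed value = $59,990 × 0.28 = $16,797.2
Taxable value = $16,797.2 − $9,500 = $7,297.2
Regional Park District: $7,297.2 × 0.00358 = $26.123976
City of Wrenford: $7,297.2 × 0.0118 = $86.10696
Levies subtotal = $112.230936
After credit = $112.230936 − $72 = $40.230936
Total = $40.230936 + $358 = $398.230936

$398.23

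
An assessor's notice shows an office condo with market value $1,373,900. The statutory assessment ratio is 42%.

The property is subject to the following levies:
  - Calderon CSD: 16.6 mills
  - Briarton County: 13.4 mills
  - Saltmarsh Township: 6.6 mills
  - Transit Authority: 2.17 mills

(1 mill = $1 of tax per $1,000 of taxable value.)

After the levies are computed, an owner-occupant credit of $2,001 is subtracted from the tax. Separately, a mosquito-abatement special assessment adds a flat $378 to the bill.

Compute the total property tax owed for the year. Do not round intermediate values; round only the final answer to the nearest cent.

Assessed value = $1,373,900 × 0.42 = $577,038
Calderon CSD: $577,038 × 0.0166 = $9,578.8308
Briarton County: $577,038 × 0.0134 = $7,732.3092
Saltmarsh Township: $577,038 × 0.0066 = $3,808.4508
Transit Authority: $577,038 × 0.00217 = $1,252.17246
Levies subtotal = $22,371.76326
After credit = $22,371.76326 − $2,001 = $20,370.76326
Total = $20,370.76326 + $378 = $20,748.76326

$20,748.76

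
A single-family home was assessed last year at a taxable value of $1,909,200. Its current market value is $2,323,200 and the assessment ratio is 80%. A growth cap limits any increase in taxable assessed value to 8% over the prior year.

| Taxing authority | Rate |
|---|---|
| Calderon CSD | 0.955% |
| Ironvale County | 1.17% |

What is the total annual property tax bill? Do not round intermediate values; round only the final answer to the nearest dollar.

Uncapped assessed value = $2,323,200 × 0.8 = $1,858,560
Cap limit = $1,909,200 × 1.08 = $2,061,936
Taxable assessed value = min($1,858,560, $2,061,936) = $1,858,560 (cap does not bind)
Calderon CSD: $1,858,560 × 0.00955 = $17,749.248
Ironvale County: $1,858,560 × 0.0117 = $21,745.152
Total = $39,494.4

$39,494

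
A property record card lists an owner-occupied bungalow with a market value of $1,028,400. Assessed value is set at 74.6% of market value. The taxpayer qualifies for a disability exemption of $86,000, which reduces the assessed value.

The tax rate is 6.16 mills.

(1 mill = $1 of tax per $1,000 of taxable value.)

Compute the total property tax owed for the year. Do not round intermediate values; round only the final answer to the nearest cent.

$4,196.11

Assessed value = $1,028,400 × 0.746 = $767,186.4
Taxable value = $767,186.4 − $86,000 = $681,186.4
Tax = $681,186.4 × 0.00616 = $4,196.108224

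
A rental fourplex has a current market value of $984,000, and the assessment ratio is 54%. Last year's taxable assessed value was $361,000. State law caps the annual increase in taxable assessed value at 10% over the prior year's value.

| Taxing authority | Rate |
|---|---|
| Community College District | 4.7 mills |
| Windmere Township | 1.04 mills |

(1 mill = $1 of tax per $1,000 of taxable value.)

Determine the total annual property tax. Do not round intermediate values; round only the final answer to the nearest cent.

$2,279.35

Uncapped assessed value = $984,000 × 0.54 = $531,360
Cap limit = $361,000 × 1.1 = $397,100
Taxable assessed value = min($531,360, $397,100) = $397,100 (cap binds)
Community College District: $397,100 × 0.0047 = $1,866.37
Windmere Township: $397,100 × 0.00104 = $412.984
Total = $2,279.354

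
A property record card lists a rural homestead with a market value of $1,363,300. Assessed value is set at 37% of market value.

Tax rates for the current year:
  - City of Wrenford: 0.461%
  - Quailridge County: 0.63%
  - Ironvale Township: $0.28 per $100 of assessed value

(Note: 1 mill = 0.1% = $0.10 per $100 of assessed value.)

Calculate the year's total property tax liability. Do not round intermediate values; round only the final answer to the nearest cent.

Assessed value = $1,363,300 × 0.37 = $504,421
City of Wrenford: $504,421 × 0.00461 = $2,325.38081
Quailridge County: $504,421 × 0.0063 = $3,177.8523
Ironvale Township: $504,421 × 0.0028 = $1,412.3788
Total = $6,915.61191

$6,915.61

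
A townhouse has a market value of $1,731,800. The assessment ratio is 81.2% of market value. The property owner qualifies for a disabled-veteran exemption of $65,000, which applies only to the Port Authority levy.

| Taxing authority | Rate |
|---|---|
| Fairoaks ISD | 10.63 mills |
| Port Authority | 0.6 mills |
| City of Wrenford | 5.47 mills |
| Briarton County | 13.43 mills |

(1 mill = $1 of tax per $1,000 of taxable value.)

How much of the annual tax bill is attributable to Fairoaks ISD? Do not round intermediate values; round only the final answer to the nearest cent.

Assessed value = $1,731,800 × 0.812 = $1,406,221.6
Fairoaks ISD taxable value = $1,406,221.6 (exemption does not apply)
Fairoaks ISD levy = $1,406,221.6 × 0.01063 = $14,948.135608

$14,948.14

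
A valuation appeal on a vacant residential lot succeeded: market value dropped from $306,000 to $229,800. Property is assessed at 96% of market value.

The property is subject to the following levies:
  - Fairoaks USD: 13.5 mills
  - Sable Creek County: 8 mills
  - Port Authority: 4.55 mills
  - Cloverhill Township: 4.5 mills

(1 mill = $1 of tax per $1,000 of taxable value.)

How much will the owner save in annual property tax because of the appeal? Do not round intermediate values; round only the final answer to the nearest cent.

$2,234.79

Old assessed value = $306,000 × 0.96 = $293,760
New assessed value = $229,800 × 0.96 = $220,608
Combined rate = 0.0135 + 0.008 + 0.00455 + 0.0045 = 0.03055
Old tax = $293,760 × 0.03055 = $8,974.368
New tax = $220,608 × 0.03055 = $6,739.5744
Reduction = $8,974.368 − $6,739.5744 = $2,234.7936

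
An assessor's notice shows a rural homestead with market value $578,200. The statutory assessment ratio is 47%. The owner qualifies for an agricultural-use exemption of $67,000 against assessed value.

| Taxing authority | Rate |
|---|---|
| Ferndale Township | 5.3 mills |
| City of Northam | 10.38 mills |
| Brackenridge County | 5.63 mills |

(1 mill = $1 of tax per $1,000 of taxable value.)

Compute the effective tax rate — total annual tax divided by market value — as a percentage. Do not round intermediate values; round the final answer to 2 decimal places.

Assessed value = $578,200 × 0.47 = $271,754
Taxable value = $271,754 − $67,000 = $204,754
Ferndale Township: $204,754 × 0.0053 = $1,085.1962
City of Northam: $204,754 × 0.01038 = $2,125.34652
Brackenridge County: $204,754 × 0.00563 = $1,152.76502
Total tax = $4,363.30774
Effective rate = $4,363.30774 ÷ $578,200 = 0.75% of market value

0.75%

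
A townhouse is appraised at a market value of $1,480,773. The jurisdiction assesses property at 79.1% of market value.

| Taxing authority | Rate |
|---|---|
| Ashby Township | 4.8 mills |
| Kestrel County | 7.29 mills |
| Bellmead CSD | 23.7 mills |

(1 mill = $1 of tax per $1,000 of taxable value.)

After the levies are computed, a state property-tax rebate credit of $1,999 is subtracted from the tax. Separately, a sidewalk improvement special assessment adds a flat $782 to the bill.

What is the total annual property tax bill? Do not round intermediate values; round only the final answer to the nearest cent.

Assessed value = $1,480,773 × 0.791 = $1,171,291.443
Ashby Township: $1,171,291.443 × 0.0048 = $5,622.1989264
Kestrel County: $1,171,291.443 × 0.00729 = $8,538.71461947
Bellmead CSD: $1,171,291.443 × 0.0237 = $27,759.6071991
Levies subtotal = $41,920.52074497
After credit = $41,920.52074497 − $1,999 = $39,921.52074497
Total = $39,921.52074497 + $782 = $40,703.52074497

$40,703.52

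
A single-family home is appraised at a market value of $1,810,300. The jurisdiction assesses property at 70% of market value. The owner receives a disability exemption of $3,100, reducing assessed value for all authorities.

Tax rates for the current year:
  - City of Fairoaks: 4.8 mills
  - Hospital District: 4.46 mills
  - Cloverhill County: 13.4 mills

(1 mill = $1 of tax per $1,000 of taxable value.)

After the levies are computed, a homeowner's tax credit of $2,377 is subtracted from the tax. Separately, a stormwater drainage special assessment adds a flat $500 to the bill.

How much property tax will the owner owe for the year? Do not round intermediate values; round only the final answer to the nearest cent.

$26,767.73

Assessed value = $1,810,300 × 0.7 = $1,267,210
Taxable value = $1,267,210 − $3,100 = $1,264,110
City of Fairoaks: $1,264,110 × 0.0048 = $6,067.728
Hospital District: $1,264,110 × 0.00446 = $5,637.9306
Cloverhill County: $1,264,110 × 0.0134 = $16,939.074
Levies subtotal = $28,644.7326
After credit = $28,644.7326 − $2,377 = $26,267.7326
Total = $26,267.7326 + $500 = $26,767.7326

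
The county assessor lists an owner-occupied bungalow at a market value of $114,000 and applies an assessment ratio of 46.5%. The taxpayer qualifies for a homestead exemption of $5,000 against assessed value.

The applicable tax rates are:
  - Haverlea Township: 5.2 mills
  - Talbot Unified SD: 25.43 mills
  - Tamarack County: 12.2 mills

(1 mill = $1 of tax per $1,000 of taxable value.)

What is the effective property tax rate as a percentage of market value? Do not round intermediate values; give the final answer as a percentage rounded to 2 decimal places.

1.80%

Assessed value = $114,000 × 0.465 = $53,010
Taxable value = $53,010 − $5,000 = $48,010
Haverlea Township: $48,010 × 0.0052 = $249.652
Talbot Unified SD: $48,010 × 0.02543 = $1,220.8943
Tamarack County: $48,010 × 0.0122 = $585.722
Total tax = $2,056.2683
Effective rate = $2,056.2683 ÷ $114,000 = 1.80% of market value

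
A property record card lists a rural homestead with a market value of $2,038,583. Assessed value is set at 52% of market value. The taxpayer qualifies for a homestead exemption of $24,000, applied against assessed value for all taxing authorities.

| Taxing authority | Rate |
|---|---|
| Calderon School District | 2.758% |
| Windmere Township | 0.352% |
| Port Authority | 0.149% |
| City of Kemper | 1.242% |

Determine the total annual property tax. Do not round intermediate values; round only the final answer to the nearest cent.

$46,633.20

Assessed value = $2,038,583 × 0.52 = $1,060,063.16
Taxable value = $1,060,063.16 − $24,000 = $1,036,063.16
Calderon School District: $1,036,063.16 × 0.02758 = $28,574.6219528
Windmere Township: $1,036,063.16 × 0.00352 = $3,646.9423232
Port Authority: $1,036,063.16 × 0.00149 = $1,543.7341084
City of Kemper: $1,036,063.16 × 0.01242 = $12,867.9044472
Total = $28,574.6219528 + $3,646.9423232 + $1,543.7341084 + $12,867.9044472 = $46,633.2028316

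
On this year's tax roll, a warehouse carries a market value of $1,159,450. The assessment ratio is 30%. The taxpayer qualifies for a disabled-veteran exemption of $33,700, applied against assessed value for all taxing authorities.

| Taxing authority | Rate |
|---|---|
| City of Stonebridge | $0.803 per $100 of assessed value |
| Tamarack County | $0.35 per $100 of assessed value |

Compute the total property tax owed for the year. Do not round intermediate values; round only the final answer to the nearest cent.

$3,621.98

Assessed value = $1,159,450 × 0.3 = $347,835
Taxable value = $347,835 − $33,700 = $314,135
City of Stonebridge: $314,135 × 0.00803 = $2,522.50405
Tamarack County: $314,135 × 0.0035 = $1,099.4725
Total = $2,522.50405 + $1,099.4725 = $3,621.97655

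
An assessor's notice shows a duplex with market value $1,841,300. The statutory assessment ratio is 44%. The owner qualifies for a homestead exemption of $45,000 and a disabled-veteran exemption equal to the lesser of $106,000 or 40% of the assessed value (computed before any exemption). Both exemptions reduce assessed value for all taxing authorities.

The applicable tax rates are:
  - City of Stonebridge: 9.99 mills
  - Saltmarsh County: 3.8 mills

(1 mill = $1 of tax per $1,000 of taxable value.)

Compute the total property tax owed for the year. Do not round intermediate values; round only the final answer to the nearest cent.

$9,089.98

Assessed value = $1,841,300 × 0.44 = $810,172
Disabled-veteran exemption = min($106,000, 40% × $810,172) = min($106,000, $324,068.8) = $106,000 (dollar cap binds)
Taxable value = $810,172 − $45,000 − $106,000 = $659,172
City of Stonebridge: $659,172 × 0.00999 = $6,585.12828
Saltmarsh County: $659,172 × 0.0038 = $2,504.8536
Total = $9,089.98188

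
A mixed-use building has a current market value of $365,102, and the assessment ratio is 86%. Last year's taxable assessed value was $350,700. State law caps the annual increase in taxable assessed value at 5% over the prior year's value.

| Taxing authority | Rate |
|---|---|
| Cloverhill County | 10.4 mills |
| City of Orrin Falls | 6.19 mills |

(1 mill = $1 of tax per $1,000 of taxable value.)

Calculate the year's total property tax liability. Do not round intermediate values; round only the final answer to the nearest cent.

$5,209.06

Uncapped assessed value = $365,102 × 0.86 = $313,987.72
Cap limit = $350,700 × 1.05 = $368,235
Taxable assessed value = min($313,987.72, $368,235) = $313,987.72 (cap does not bind)
Cloverhill County: $313,987.72 × 0.0104 = $3,265.472288
City of Orrin Falls: $313,987.72 × 0.00619 = $1,943.5839868
Total = $5,209.0562748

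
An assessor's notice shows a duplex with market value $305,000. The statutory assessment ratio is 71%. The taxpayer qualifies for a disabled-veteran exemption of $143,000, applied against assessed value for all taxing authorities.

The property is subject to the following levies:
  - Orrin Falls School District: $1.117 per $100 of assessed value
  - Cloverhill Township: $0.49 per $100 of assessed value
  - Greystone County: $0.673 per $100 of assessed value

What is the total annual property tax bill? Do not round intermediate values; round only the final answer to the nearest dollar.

$1,677

Assessed value = $305,000 × 0.71 = $216,550
Taxable value = $216,550 − $143,000 = $73,550
Orrin Falls School District: $73,550 × 0.01117 = $821.5535
Cloverhill Township: $73,550 × 0.0049 = $360.395
Greystone County: $73,550 × 0.00673 = $494.9915
Total = $821.5535 + $360.395 + $494.9915 = $1,676.94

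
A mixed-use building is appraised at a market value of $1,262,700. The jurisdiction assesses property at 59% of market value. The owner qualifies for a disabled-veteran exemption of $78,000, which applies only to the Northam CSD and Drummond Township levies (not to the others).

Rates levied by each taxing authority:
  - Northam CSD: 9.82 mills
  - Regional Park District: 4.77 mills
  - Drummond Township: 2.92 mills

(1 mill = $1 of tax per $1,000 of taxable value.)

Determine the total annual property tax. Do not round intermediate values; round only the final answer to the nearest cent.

Assessed value = $1,262,700 × 0.59 = $744,993
Northam CSD: ($744,993 − $78,000) × 0.00982 = $666,993 × 0.00982 = $6,549.87126
Regional Park District: $744,993 × 0.00477 = $3,553.61661
Drummond Township: ($744,993 − $78,000) × 0.00292 = $666,993 × 0.00292 = $1,947.61956
Total = $12,051.10743

$12,051.11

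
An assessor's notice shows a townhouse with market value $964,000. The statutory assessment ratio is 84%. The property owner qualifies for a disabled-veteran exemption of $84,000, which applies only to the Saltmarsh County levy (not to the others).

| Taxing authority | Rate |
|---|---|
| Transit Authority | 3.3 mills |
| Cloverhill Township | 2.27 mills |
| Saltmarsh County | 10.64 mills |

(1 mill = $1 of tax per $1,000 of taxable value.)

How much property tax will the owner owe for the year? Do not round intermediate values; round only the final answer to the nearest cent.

Assessed value = $964,000 × 0.84 = $809,760
Transit Authority: $809,760 × 0.0033 = $2,672.208
Cloverhill Township: $809,760 × 0.00227 = $1,838.1552
Saltmarsh County: ($809,760 − $84,000) × 0.01064 = $725,760 × 0.01064 = $7,722.0864
Total = $12,232.4496

$12,232.45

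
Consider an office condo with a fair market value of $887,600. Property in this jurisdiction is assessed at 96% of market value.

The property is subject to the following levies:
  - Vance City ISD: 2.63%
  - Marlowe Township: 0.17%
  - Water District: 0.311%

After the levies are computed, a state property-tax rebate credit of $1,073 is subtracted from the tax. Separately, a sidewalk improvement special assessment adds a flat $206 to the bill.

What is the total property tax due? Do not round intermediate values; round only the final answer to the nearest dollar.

Assessed value = $887,600 × 0.96 = $852,096
Vance City ISD: $852,096 × 0.0263 = $22,410.1248
Marlowe Township: $852,096 × 0.0017 = $1,448.5632
Water District: $852,096 × 0.00311 = $2,650.01856
Levies subtotal = $26,508.70656
After credit = $26,508.70656 − $1,073 = $25,435.70656
Total = $25,435.70656 + $206 = $25,641.70656

$25,642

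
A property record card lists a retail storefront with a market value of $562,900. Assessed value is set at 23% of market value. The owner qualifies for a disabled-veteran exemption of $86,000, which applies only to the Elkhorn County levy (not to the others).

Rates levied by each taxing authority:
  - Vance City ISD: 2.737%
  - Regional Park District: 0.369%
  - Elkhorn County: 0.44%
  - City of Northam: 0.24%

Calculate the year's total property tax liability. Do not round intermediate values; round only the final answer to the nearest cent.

$4,523.22

Assessed value = $562,900 × 0.23 = $129,467
Vance City ISD: $129,467 × 0.02737 = $3,543.51179
Regional Park District: $129,467 × 0.00369 = $477.73323
Elkhorn County: ($129,467 − $86,000) × 0.0044 = $43,467 × 0.0044 = $191.2548
City of Northam: $129,467 × 0.0024 = $310.7208
Total = $4,523.22062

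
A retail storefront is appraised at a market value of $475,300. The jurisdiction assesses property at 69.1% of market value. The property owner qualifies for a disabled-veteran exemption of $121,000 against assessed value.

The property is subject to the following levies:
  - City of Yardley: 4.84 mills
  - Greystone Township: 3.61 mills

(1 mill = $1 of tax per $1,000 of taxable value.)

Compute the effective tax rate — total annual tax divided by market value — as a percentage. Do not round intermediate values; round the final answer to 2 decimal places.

Assessed value = $475,300 × 0.691 = $328,432.3
Taxable value = $328,432.3 − $121,000 = $207,432.3
City of Yardley: $207,432.3 × 0.00484 = $1,003.972332
Greystone Township: $207,432.3 × 0.00361 = $748.830603
Total tax = $1,752.802935
Effective rate = $1,752.802935 ÷ $475,300 = 0.37% of market value

0.37%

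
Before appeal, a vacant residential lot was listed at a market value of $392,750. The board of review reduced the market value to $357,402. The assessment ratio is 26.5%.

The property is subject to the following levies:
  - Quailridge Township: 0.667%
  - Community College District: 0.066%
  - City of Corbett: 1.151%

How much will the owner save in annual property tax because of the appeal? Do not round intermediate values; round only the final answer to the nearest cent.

$176.48

Old assessed value = $392,750 × 0.265 = $104,078.75
New assessed value = $357,402 × 0.265 = $94,711.53
Combined rate = 0.00667 + 0.00066 + 0.01151 = 0.01884
Old tax = $104,078.75 × 0.01884 = $1,960.84365
New tax = $94,711.53 × 0.01884 = $1,784.3652252
Reduction = $1,960.84365 − $1,784.3652252 = $176.4784248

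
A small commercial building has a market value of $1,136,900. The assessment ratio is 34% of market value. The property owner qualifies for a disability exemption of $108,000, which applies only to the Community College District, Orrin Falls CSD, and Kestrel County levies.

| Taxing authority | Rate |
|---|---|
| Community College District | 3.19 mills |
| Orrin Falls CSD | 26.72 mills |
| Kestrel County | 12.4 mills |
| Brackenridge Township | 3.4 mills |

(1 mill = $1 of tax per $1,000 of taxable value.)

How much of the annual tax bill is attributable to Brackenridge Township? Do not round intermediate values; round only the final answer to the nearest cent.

$1,314.26

Assessed value = $1,136,900 × 0.34 = $386,546
Brackenridge Township taxable value = $386,546 (exemption does not apply)
Brackenridge Township levy = $386,546 × 0.0034 = $1,314.2564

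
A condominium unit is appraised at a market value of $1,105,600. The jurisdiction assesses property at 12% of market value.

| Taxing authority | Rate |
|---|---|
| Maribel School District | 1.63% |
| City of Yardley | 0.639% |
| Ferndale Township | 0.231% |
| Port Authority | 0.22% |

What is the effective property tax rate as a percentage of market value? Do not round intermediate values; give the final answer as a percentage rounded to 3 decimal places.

0.326%

Assessed value = $1,105,600 × 0.12 = $132,672
Maribel School District: $132,672 × 0.0163 = $2,162.5536
City of Yardley: $132,672 × 0.00639 = $847.77408
Ferndale Township: $132,672 × 0.00231 = $306.47232
Port Authority: $132,672 × 0.0022 = $291.8784
Total tax = $3,608.6784
Effective rate = $3,608.6784 ÷ $1,105,600 = 0.326% of market value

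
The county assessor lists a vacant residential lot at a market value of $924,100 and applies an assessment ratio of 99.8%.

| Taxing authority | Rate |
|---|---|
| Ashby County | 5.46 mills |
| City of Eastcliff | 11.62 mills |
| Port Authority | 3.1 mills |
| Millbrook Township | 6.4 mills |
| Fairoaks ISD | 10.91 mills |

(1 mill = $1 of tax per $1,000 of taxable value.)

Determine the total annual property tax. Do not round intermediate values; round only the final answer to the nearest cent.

$34,575.22

Assessed value = $924,100 × 0.998 = $922,251.8
Ashby County: $922,251.8 × 0.00546 = $5,035.494828
City of Eastcliff: $922,251.8 × 0.01162 = $10,716.565916
Port Authority: $922,251.8 × 0.0031 = $2,858.98058
Millbrook Township: $922,251.8 × 0.0064 = $5,902.41152
Fairoaks ISD: $922,251.8 × 0.01091 = $10,061.767138
Total = $5,035.494828 + $10,716.565916 + $2,858.98058 + $5,902.41152 + $10,061.767138 = $34,575.219982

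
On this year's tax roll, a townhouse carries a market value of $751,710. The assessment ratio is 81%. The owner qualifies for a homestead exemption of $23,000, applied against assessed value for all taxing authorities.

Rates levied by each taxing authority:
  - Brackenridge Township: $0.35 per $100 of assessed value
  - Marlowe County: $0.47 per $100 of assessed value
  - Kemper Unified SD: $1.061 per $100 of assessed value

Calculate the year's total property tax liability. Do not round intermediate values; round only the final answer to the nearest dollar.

Assessed value = $751,710 × 0.81 = $608,885.1
Taxable value = $608,885.1 − $23,000 = $585,885.1
Brackenridge Township: $585,885.1 × 0.0035 = $2,050.59785
Marlowe County: $585,885.1 × 0.0047 = $2,753.65997
Kemper Unified SD: $585,885.1 × 0.01061 = $6,216.240911
Total = $2,050.59785 + $2,753.65997 + $6,216.240911 = $11,020.498731

$11,020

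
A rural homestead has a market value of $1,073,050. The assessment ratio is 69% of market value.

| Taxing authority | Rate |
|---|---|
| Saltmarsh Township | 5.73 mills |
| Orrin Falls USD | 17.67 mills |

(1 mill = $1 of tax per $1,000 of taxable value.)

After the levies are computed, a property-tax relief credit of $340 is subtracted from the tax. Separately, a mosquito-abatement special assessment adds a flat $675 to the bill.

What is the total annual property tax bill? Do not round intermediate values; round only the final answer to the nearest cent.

Assessed value = $1,073,050 × 0.69 = $740,404.5
Saltmarsh Township: $740,404.5 × 0.00573 = $4,242.517785
Orrin Falls USD: $740,404.5 × 0.01767 = $13,082.947515
Levies subtotal = $17,325.4653
After credit = $17,325.4653 − $340 = $16,985.4653
Total = $16,985.4653 + $675 = $17,660.4653

$17,660.47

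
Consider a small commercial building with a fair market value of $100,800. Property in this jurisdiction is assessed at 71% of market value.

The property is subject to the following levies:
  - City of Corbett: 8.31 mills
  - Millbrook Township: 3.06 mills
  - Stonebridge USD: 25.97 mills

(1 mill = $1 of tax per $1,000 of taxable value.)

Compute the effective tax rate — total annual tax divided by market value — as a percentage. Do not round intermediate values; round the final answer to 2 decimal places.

2.65%

Assessed value = $100,800 × 0.71 = $71,568
City of Corbett: $71,568 × 0.00831 = $594.73008
Millbrook Township: $71,568 × 0.00306 = $218.99808
Stonebridge USD: $71,568 × 0.02597 = $1,858.62096
Total tax = $2,672.34912
Effective rate = $2,672.34912 ÷ $100,800 = 2.65% of market value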